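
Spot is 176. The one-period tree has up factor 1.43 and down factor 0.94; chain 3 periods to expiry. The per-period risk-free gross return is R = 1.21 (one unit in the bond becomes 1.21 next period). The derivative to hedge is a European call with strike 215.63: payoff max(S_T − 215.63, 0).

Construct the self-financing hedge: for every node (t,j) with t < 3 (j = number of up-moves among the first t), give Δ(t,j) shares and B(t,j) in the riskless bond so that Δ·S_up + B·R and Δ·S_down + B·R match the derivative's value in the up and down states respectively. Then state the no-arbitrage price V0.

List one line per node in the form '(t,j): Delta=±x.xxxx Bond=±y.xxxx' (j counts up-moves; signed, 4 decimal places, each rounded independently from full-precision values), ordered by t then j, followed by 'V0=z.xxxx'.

No-arbitrage ⇒ martingale measure with p* = (R−d)/(u−d) = 0.5510.
At expiry t=3: V(3,0)=0.0000, V(3,1)=6.7544, V(3,2)=122.6783, V(3,3)=299.0304
Node (2,0) S=155.5136: V=(p*·6.7544+(1−p*)·0.0000)/1.21=3.0759; Δ=(6.7544−0.0000)/(222.3844−146.1828)=0.0886; B=V−Δ·S=-10.7087
Node (2,1) S=236.5792: V=(p*·122.6783+(1−p*)·6.7544)/1.21=58.3726; Δ=(122.6783−6.7544)/(338.3083−222.3844)=1.0000; B=V−Δ·S=-178.2066
Node (2,2) S=359.9024: V=(p*·299.0304+(1−p*)·122.6783)/1.21=181.6958; Δ=(299.0304−122.6783)/(514.6604−338.3083)=1.0000; B=V−Δ·S=-178.2066
Node (1,0) S=165.4400: V=(p*·58.3726+(1−p*)·3.0759)/1.21=27.7236; Δ=(58.3726−3.0759)/(236.5792−155.5136)=0.6821; B=V−Δ·S=-85.1268
Node (1,1) S=251.6800: V=(p*·181.6958+(1−p*)·58.3726)/1.21=104.4018; Δ=(181.6958−58.3726)/(359.9024−236.5792)=1.0000; B=V−Δ·S=-147.2782
Node (0,0) S=176.0000: V=(p*·104.4018+(1−p*)·27.7236)/1.21=57.8304; Δ=(104.4018−27.7236)/(251.6800−165.4400)=0.8891; B=V−Δ·S=-98.6558
Self-financing check: at every node Δ·S+B equals the discounted successor values.

(0,0): Delta=0.8891 Bond=-98.6558
(1,0): Delta=0.6821 Bond=-85.1268
(1,1): Delta=1.0000 Bond=-147.2782
(2,0): Delta=0.0886 Bond=-10.7087
(2,1): Delta=1.0000 Bond=-178.2066
(2,2): Delta=1.0000 Bond=-178.2066
V0=57.8304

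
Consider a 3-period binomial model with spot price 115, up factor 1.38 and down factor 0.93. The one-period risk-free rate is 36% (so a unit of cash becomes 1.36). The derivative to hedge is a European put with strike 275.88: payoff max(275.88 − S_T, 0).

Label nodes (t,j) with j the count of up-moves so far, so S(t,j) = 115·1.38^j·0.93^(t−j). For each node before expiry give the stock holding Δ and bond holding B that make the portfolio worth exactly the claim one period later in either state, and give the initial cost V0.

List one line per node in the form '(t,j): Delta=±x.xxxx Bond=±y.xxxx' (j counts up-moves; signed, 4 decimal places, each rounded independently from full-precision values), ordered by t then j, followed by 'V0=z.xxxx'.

(0,0): Delta=-0.7487 Bond=89.9080
(1,0): Delta=-1.0000 Bond=149.1566
(1,1): Delta=-0.7408 Bond=121.0246
(2,0): Delta=-1.0000 Bond=202.8529
(2,1): Delta=-1.0000 Bond=202.8529
(2,2): Delta=-0.7326 Bond=162.8139
V0=3.8131

No-arbitrage ⇒ martingale measure with p* = (R−d)/(u−d) = 0.9556.
Terminal values V(3,·): V(3,0)=183.3789, V(3,1)=138.6204, V(3,2)=72.2044, V(3,3)=0.0000
  t=2,j=0: stock 99.4635 → up 137.2596 (V=138.6204), down 92.5011 (V=183.3789). Price 103.3894; hedge Δ=-1.0000, bond B=202.8529.
  t=2,j=1: stock 147.5910 → up 203.6756 (V=72.2044), down 137.2596 (V=138.6204). Price 55.2619; hedge Δ=-1.0000, bond B=202.8529.
  t=2,j=2: stock 219.0060 → up 302.2283 (V=0.0000), down 203.6756 (V=72.2044). Price 2.3596; hedge Δ=-0.7326, bond B=162.8139.
  t=1,j=0: stock 106.9500 → up 147.5910 (V=55.2619), down 99.4635 (V=103.3894). Price 42.2066; hedge Δ=-1.0000, bond B=149.1566.
  t=1,j=1: stock 158.7000 → up 219.0060 (V=2.3596), down 147.5910 (V=55.2619). Price 3.4638; hedge Δ=-0.7408, bond B=121.0246.
  t=0,j=0: stock 115.0000 → up 158.7000 (V=3.4638), down 106.9500 (V=42.2066). Price 3.8131; hedge Δ=-0.7487, bond B=89.9080.
Self-financing check: at every node Δ·S+B equals the discounted successor values.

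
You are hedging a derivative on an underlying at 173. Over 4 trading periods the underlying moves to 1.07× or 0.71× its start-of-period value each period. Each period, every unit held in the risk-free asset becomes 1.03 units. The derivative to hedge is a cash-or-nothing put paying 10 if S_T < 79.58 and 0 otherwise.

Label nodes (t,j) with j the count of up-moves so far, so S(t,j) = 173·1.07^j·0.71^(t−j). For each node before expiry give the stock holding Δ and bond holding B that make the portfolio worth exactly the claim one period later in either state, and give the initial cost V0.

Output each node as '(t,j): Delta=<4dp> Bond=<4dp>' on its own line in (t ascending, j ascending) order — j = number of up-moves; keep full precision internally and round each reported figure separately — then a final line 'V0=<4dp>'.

(0,0): Delta=-0.0048 Bond=0.8816
(1,0): Delta=-0.0421 Bond=5.4858
(1,1): Delta=-0.0017 Bond=0.3358
(2,0): Delta=-0.2749 Bond=25.9505
(2,1): Delta=-0.0228 Bond=3.1129
(2,2): Delta=0.0000 Bond=0.0000
(3,0): Delta=0.0000 Bond=9.7087
(3,1): Delta=-0.2977 Bond=28.8565
(3,2): Delta=0.0000 Bond=0.0000
(3,3): Delta=0.0000 Bond=0.0000
V0=0.0447

Risk-neutral probability p* = (R−d)/(u−d) = (1.03−0.71)/(1.07−0.71) = 0.8889.
Terminal payoffs: V(4,0)=10.0000, V(4,1)=10.0000, V(4,2)=0.0000, V(4,3)=0.0000, V(4,4)=0.0000
  t=3,j=0: stock 61.9186 → up 66.2529 (V=10.0000), down 43.9622 (V=10.0000). Price 9.7087; hedge Δ=0.0000, bond B=9.7087.
  t=3,j=1: stock 93.3140 → up 99.8459 (V=0.0000), down 66.2529 (V=10.0000). Price 1.0787; hedge Δ=-0.2977, bond B=28.8565.
  t=3,j=2: stock 140.6281 → up 150.4720 (V=0.0000), down 99.8459 (V=0.0000). Price 0.0000; hedge Δ=0.0000, bond B=0.0000.
  t=3,j=3: stock 211.9324 → up 226.7677 (V=0.0000), down 150.4720 (V=0.0000). Price 0.0000; hedge Δ=0.0000, bond B=0.0000.
  t=2,j=0: stock 87.2093 → up 93.3140 (V=1.0787), down 61.9186 (V=9.7087). Price 1.9783; hedge Δ=-0.2749, bond B=25.9505.
  t=2,j=1: stock 131.4281 → up 140.6281 (V=0.0000), down 93.3140 (V=1.0787). Price 0.1164; hedge Δ=-0.0228, bond B=3.1129.
  t=2,j=2: stock 198.0677 → up 211.9324 (V=0.0000), down 140.6281 (V=0.0000). Price 0.0000; hedge Δ=0.0000, bond B=0.0000.
  t=1,j=0: stock 122.8300 → up 131.4281 (V=0.1164), down 87.2093 (V=1.9783). Price 0.3138; hedge Δ=-0.0421, bond B=5.4858.
  t=1,j=1: stock 185.1100 → up 198.0677 (V=0.0000), down 131.4281 (V=0.1164). Price 0.0126; hedge Δ=-0.0017, bond B=0.3358.
  t=0,j=0: stock 173.0000 → up 185.1100 (V=0.0126), down 122.8300 (V=0.3138). Price 0.0447; hedge Δ=-0.0048, bond B=0.8816.
Each (Δ,B) replicates both successor values, so the strategy is self-financing and V0 is arbitrage-free.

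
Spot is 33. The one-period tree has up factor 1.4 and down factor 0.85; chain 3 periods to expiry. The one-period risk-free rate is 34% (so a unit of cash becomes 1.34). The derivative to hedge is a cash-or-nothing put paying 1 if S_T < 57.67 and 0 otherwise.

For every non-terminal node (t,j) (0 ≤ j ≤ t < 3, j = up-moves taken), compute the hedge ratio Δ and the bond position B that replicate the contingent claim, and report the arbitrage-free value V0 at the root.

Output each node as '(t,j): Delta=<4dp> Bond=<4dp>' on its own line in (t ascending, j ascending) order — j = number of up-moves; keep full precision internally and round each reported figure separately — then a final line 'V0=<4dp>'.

(0,0): Delta=-0.0244 Bond=0.9254
(1,0): Delta=0.0000 Bond=0.5569
(1,1): Delta=-0.0262 Bond=1.3237
(2,0): Delta=0.0000 Bond=0.7463
(2,1): Delta=0.0000 Bond=0.7463
(2,2): Delta=-0.0281 Bond=1.8996
V0=0.1217

Since d<R<u, set p* = (R−d)/(u−d) = 0.8909; price each node as the discounted p*-expectation of its children.
Terminal payoffs: V(3,0)=1.0000, V(3,1)=1.0000, V(3,2)=1.0000, V(3,3)=0.0000
  t=2,j=0: stock 23.8425 → up 33.3795 (V=1.0000), down 20.2661 (V=1.0000). Price 0.7463; hedge Δ=0.0000, bond B=0.7463.
  t=2,j=1: stock 39.2700 → up 54.9780 (V=1.0000), down 33.3795 (V=1.0000). Price 0.7463; hedge Δ=0.0000, bond B=0.7463.
  t=2,j=2: stock 64.6800 → up 90.5520 (V=0.0000), down 54.9780 (V=1.0000). Price 0.0814; hedge Δ=-0.0281, bond B=1.8996.
  t=1,j=0: stock 28.0500 → up 39.2700 (V=0.7463), down 23.8425 (V=0.7463). Price 0.5569; hedge Δ=0.0000, bond B=0.5569.
  t=1,j=1: stock 46.2000 → up 64.6800 (V=0.0814), down 39.2700 (V=0.7463). Price 0.1149; hedge Δ=-0.0262, bond B=1.3237.
  t=0,j=0: stock 33.0000 → up 46.2000 (V=0.1149), down 28.0500 (V=0.5569). Price 0.1217; hedge Δ=-0.0244, bond B=0.9254.
Self-financing check: at every node Δ·S+B equals the discounted successor values.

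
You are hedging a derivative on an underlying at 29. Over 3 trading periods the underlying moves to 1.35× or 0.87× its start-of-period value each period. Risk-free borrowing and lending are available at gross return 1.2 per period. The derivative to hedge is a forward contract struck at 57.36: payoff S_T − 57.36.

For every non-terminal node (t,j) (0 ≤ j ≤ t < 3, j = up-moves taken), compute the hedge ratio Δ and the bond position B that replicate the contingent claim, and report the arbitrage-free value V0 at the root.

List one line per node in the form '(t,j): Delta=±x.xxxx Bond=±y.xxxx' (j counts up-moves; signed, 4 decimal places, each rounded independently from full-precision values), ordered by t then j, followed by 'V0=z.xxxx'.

(0,0): Delta=1.0000 Bond=-33.1944
(1,0): Delta=1.0000 Bond=-39.8333
(1,1): Delta=1.0000 Bond=-39.8333
(2,0): Delta=1.0000 Bond=-47.8000
(2,1): Delta=1.0000 Bond=-47.8000
(2,2): Delta=1.0000 Bond=-47.8000
V0=-4.1944

The replicating-portfolio and risk-neutral prices coincide; use p* = (1.2−0.87)/(1.35−0.87) = 0.6875 for the latter.
Terminal payoffs: V(3,0)=-38.2634, V(3,1)=-27.7274, V(3,2)=-11.3783, V(3,3)=13.9909
(2,0): S=21.9501. Δ = (V_up−V_dn)/(S_up−S_dn) = (-27.7274−-38.2634)/(29.6326−19.0966) = 1.0000. V = [p*·-27.7274 + (1−p*)·-38.2634]/1.2 = -25.8499. B = V − Δ·S = -47.8000.
(2,1): S=34.0605. Δ = (V_up−V_dn)/(S_up−S_dn) = (-11.3783−-27.7274)/(45.9817−29.6326) = 1.0000. V = [p*·-11.3783 + (1−p*)·-27.7274]/1.2 = -13.7395. B = V − Δ·S = -47.8000.
(2,2): S=52.8525. Δ = (V_up−V_dn)/(S_up−S_dn) = (13.9909−-11.3783)/(71.3509−45.9817) = 1.0000. V = [p*·13.9909 + (1−p*)·-11.3783]/1.2 = 5.0525. B = V − Δ·S = -47.8000.
(1,0): S=25.2300. Δ = (V_up−V_dn)/(S_up−S_dn) = (-13.7395−-25.8499)/(34.0605−21.9501) = 1.0000. V = [p*·-13.7395 + (1−p*)·-25.8499]/1.2 = -14.6033. B = V − Δ·S = -39.8333.
(1,1): S=39.1500. Δ = (V_up−V_dn)/(S_up−S_dn) = (5.0525−-13.7395)/(52.8525−34.0605) = 1.0000. V = [p*·5.0525 + (1−p*)·-13.7395]/1.2 = -0.6833. B = V − Δ·S = -39.8333.
(0,0): S=29.0000. Δ = (V_up−V_dn)/(S_up−S_dn) = (-0.6833−-14.6033)/(39.1500−25.2300) = 1.0000. V = [p*·-0.6833 + (1−p*)·-14.6033]/1.2 = -4.1944. B = V − Δ·S = -33.1944.
Check: Δ(0,0)·S0 + B(0,0) = -4.1944 = V0.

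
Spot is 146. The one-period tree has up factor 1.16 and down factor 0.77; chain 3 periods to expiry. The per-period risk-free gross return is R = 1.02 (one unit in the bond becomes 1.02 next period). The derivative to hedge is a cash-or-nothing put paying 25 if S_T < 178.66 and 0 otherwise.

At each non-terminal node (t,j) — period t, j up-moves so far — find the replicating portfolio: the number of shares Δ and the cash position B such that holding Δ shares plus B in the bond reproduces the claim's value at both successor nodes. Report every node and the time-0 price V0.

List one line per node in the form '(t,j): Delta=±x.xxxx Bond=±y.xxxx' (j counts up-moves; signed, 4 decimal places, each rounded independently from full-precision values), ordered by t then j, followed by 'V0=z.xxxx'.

(0,0): Delta=-0.1734 Bond=42.6705
(1,0): Delta=0.0000 Bond=24.0292
(1,1): Delta=-0.2379 Bond=54.4410
(2,0): Delta=0.0000 Bond=24.5098
(2,1): Delta=0.0000 Bond=24.5098
(2,2): Delta=-0.3263 Bond=72.9010
V0=17.3527

Under the risk-neutral measure, an up-move has probability p* = (R−d)/(u−d) = 0.6410 and values discount at R = 1.02.
Terminal values V(3,·): V(3,0)=25.0000, V(3,1)=25.0000, V(3,2)=25.0000, V(3,3)=0.0000
Node (2,0) S=86.5634: V=(p*·25.0000+(1−p*)·25.0000)/1.02=24.5098; Δ=(25.0000−25.0000)/(100.4135−66.6538)=0.0000; B=V−Δ·S=24.5098
Node (2,1) S=130.4072: V=(p*·25.0000+(1−p*)·25.0000)/1.02=24.5098; Δ=(25.0000−25.0000)/(151.2724−100.4135)=0.0000; B=V−Δ·S=24.5098
Node (2,2) S=196.4576: V=(p*·0.0000+(1−p*)·25.0000)/1.02=8.7984; Δ=(0.0000−25.0000)/(227.8908−151.2724)=-0.3263; B=V−Δ·S=72.9010
Node (1,0) S=112.4200: V=(p*·24.5098+(1−p*)·24.5098)/1.02=24.0292; Δ=(24.5098−24.5098)/(130.4072−86.5634)=0.0000; B=V−Δ·S=24.0292
Node (1,1) S=169.3600: V=(p*·8.7984+(1−p*)·24.5098)/1.02=14.1553; Δ=(8.7984−24.5098)/(196.4576−130.4072)=-0.2379; B=V−Δ·S=54.4410
Node (0,0) S=146.0000: V=(p*·14.1553+(1−p*)·24.0292)/1.02=17.3527; Δ=(14.1553−24.0292)/(169.3600−112.4200)=-0.1734; B=V−Δ·S=42.6705
Each (Δ,B) replicates both successor values, so the strategy is self-financing and V0 is arbitrage-free.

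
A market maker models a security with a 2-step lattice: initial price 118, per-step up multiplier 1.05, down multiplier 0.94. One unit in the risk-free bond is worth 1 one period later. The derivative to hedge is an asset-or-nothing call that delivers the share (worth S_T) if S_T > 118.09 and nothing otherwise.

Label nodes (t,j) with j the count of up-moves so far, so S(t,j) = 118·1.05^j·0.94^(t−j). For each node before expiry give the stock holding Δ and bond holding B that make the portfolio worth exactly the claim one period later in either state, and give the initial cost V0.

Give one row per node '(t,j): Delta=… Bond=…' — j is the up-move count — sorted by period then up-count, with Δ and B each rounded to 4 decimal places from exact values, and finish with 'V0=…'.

(0,0): Delta=5.4669 Bond=-606.3932
(1,0): Delta=0.0000 Bond=0.0000
(1,1): Delta=9.5455 Bond=-1111.7209
V0=38.7060

The replicating-portfolio and risk-neutral prices coincide; use p* = (1−0.94)/(1.05−0.94) = 0.5455 for the latter.
Terminal payoffs: V(2,0)=0.0000, V(2,1)=0.0000, V(2,2)=130.0950
(1,0): S=110.9200. Δ = (V_up−V_dn)/(S_up−S_dn) = (0.0000−0.0000)/(116.4660−104.2648) = 0.0000. V = [p*·0.0000 + (1−p*)·0.0000]/1 = 0.0000. B = V − Δ·S = 0.0000.
(1,1): S=123.9000. Δ = (V_up−V_dn)/(S_up−S_dn) = (130.0950−0.0000)/(130.0950−116.4660) = 9.5455. V = [p*·130.0950 + (1−p*)·0.0000]/1 = 70.9609. B = V − Δ·S = -1111.7209.
(0,0): S=118.0000. Δ = (V_up−V_dn)/(S_up−S_dn) = (70.9609−0.0000)/(123.9000−110.9200) = 5.4669. V = [p*·70.9609 + (1−p*)·0.0000]/1 = 38.7060. B = V − Δ·S = -606.3932.
Root portfolio cost Δ·118+B reproduces V0=38.7060.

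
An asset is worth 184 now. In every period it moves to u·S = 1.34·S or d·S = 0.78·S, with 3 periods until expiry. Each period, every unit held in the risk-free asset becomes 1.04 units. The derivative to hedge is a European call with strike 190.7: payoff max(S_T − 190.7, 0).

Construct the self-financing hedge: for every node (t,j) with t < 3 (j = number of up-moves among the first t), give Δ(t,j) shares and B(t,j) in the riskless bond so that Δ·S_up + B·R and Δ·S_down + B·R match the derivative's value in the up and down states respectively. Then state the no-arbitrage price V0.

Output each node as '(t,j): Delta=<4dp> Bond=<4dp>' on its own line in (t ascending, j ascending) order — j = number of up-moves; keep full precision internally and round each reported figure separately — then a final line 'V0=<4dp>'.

(0,0): Delta=0.6569 Bond=-77.8168
(1,0): Delta=0.3722 Bond=-40.0617
(1,1): Delta=0.8482 Bond=-128.0846
(2,0): Delta=0.0000 Bond=0.0000
(2,1): Delta=0.6222 Bond=-89.7382
(2,2): Delta=1.0000 Bond=-183.3654
V0=43.0593

Risk-neutral probability p* = (R−d)/(u−d) = (1.04−0.78)/(1.34−0.78) = 0.4643.
Terminal payoffs: V(3,0)=0.0000, V(3,1)=0.0000, V(3,2)=67.0045, V(3,3)=252.0231
(2,0): S=111.9456. Δ = (V_up−V_dn)/(S_up−S_dn) = (0.0000−0.0000)/(150.0071−87.3176) = 0.0000. V = [p*·0.0000 + (1−p*)·0.0000]/1.04 = 0.0000. B = V − Δ·S = 0.0000.
(2,1): S=192.3168. Δ = (V_up−V_dn)/(S_up−S_dn) = (67.0045−0.0000)/(257.7045−150.0071) = 0.6222. V = [p*·67.0045 + (1−p*)·0.0000]/1.04 = 29.9127. B = V − Δ·S = -89.7382.
(2,2): S=330.3904. Δ = (V_up−V_dn)/(S_up−S_dn) = (252.0231−67.0045)/(442.7231−257.7045) = 1.0000. V = [p*·252.0231 + (1−p*)·67.0045]/1.04 = 147.0250. B = V − Δ·S = -183.3654.
(1,0): S=143.5200. Δ = (V_up−V_dn)/(S_up−S_dn) = (29.9127−0.0000)/(192.3168−111.9456) = 0.3722. V = [p*·29.9127 + (1−p*)·0.0000]/1.04 = 13.3539. B = V − Δ·S = -40.0617.
(1,1): S=246.5600. Δ = (V_up−V_dn)/(S_up−S_dn) = (147.0250−29.9127)/(330.3904−192.3168) = 0.8482. V = [p*·147.0250 + (1−p*)·29.9127]/1.04 = 81.0445. B = V − Δ·S = -128.0846.
(0,0): S=184.0000. Δ = (V_up−V_dn)/(S_up−S_dn) = (81.0445−13.3539)/(246.5600−143.5200) = 0.6569. V = [p*·81.0445 + (1−p*)·13.3539]/1.04 = 43.0593. B = V − Δ·S = -77.8168.
Check: Δ(0,0)·S0 + B(0,0) = 43.0593 = V0.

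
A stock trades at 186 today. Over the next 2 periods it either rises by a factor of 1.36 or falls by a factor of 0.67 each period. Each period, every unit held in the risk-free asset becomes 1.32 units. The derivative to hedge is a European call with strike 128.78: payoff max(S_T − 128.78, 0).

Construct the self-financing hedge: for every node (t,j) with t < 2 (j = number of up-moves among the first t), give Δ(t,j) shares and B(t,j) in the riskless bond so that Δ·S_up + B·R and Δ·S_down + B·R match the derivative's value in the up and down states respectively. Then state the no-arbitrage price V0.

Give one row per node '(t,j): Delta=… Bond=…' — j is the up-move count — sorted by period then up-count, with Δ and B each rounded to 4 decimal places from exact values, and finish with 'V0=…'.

Risk-neutral probability p* = (R−d)/(u−d) = (1.32−0.67)/(1.36−0.67) = 0.9420.
Terminal payoffs: V(2,0)=0.0000, V(2,1)=40.7032, V(2,2)=215.2456
Node (1,0) S=124.6200: V=(p*·40.7032+(1−p*)·0.0000)/1.32=29.0482; Δ=(40.7032−0.0000)/(169.4832−83.4954)=0.4734; B=V−Δ·S=-29.9420
Node (1,1) S=252.9600: V=(p*·215.2456+(1−p*)·40.7032)/1.32=155.3994; Δ=(215.2456−40.7032)/(344.0256−169.4832)=1.0000; B=V−Δ·S=-97.5606
Node (0,0) S=186.0000: V=(p*·155.3994+(1−p*)·29.0482)/1.32=112.1778; Δ=(155.3994−29.0482)/(252.9600−124.6200)=0.9845; B=V−Δ·S=-70.9399
Check: Δ(0,0)·S0 + B(0,0) = 112.1778 = V0.

(0,0): Delta=0.9845 Bond=-70.9399
(1,0): Delta=0.4734 Bond=-29.9420
(1,1): Delta=1.0000 Bond=-97.5606
V0=112.1778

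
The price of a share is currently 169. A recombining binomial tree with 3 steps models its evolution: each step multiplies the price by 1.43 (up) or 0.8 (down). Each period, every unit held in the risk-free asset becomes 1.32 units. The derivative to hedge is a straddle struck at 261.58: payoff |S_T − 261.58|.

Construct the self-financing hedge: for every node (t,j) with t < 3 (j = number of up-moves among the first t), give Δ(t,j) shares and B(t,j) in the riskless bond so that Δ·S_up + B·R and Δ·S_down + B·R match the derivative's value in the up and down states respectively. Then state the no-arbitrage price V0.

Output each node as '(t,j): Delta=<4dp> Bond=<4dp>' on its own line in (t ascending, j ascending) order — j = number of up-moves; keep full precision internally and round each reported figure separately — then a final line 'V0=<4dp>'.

(0,0): Delta=0.6454 Bond=-45.9739
(1,0): Delta=-0.7814 Bond=132.2118
(1,1): Delta=0.8142 Bond=-101.4908
(2,0): Delta=-1.0000 Bond=198.1667
(2,1): Delta=-0.7555 Bond=169.5174
(2,2): Delta=1.0000 Bond=-198.1667
V0=63.0964

Risk-neutral probability p* = (R−d)/(u−d) = (1.32−0.8)/(1.43−0.8) = 0.8254.
Terminal payoffs: V(3,0)=175.0520, V(3,1)=106.9112, V(3,2)=14.8905, V(3,3)=232.6110
(2,0): S=108.1600. Δ = (V_up−V_dn)/(S_up−S_dn) = (106.9112−175.0520)/(154.6688−86.5280) = -1.0000. V = [p*·106.9112 + (1−p*)·175.0520]/1.32 = 90.0067. B = V − Δ·S = 198.1667.
(2,1): S=193.3360. Δ = (V_up−V_dn)/(S_up−S_dn) = (14.8905−106.9112)/(276.4705−154.6688) = -0.7555. V = [p*·14.8905 + (1−p*)·106.9112]/1.32 = 23.4527. B = V − Δ·S = 169.5174.
(2,2): S=345.5881. Δ = (V_up−V_dn)/(S_up−S_dn) = (232.6110−14.8905)/(494.1910−276.4705) = 1.0000. V = [p*·232.6110 + (1−p*)·14.8905]/1.32 = 147.4214. B = V − Δ·S = -198.1667.
(1,0): S=135.2000. Δ = (V_up−V_dn)/(S_up−S_dn) = (23.4527−90.0067)/(193.3360−108.1600) = -0.7814. V = [p*·23.4527 + (1−p*)·90.0067]/1.32 = 26.5706. B = V − Δ·S = 132.2118.
(1,1): S=241.6700. Δ = (V_up−V_dn)/(S_up−S_dn) = (147.4214−23.4527)/(345.5881−193.3360) = 0.8142. V = [p*·147.4214 + (1−p*)·23.4527]/1.32 = 95.2849. B = V − Δ·S = -101.4908.
(0,0): S=169.0000. Δ = (V_up−V_dn)/(S_up−S_dn) = (95.2849−26.5706)/(241.6700−135.2000) = 0.6454. V = [p*·95.2849 + (1−p*)·26.5706]/1.32 = 63.0964. B = V − Δ·S = -45.9739.
The time-0 hedge costs 63.0964, which is the no-arbitrage price.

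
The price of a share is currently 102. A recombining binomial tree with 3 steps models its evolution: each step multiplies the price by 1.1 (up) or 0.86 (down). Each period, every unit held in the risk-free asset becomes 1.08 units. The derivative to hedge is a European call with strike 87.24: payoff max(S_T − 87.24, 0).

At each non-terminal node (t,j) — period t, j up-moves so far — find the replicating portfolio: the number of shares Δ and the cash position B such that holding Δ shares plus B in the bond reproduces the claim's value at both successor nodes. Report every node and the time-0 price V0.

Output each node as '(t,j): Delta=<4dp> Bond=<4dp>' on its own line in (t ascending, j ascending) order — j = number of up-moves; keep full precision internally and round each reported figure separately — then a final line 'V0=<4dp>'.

(0,0): Delta=0.9728 Bond=-66.4067
(1,0): Delta=0.7620 Bond=-53.2280
(1,1): Delta=0.9878 Bond=-73.4003
(2,0): Delta=0.0000 Bond=0.0000
(2,1): Delta=0.8162 Bond=-62.7123
(2,2): Delta=1.0000 Bond=-80.7778
V0=32.8209

Risk-neutral probability p* = (R−d)/(u−d) = (1.08−0.86)/(1.1−0.86) = 0.9167.
Terminal payoffs: V(3,0)=0.0000, V(3,1)=0.0000, V(3,2)=18.9012, V(3,3)=48.5220
  t=2,j=0: stock 75.4392 → up 82.9831 (V=0.0000), down 64.8777 (V=0.0000). Price 0.0000; hedge Δ=0.0000, bond B=0.0000.
  t=2,j=1: stock 96.4920 → up 106.1412 (V=18.9012), down 82.9831 (V=0.0000). Price 16.0427; hedge Δ=0.8162, bond B=-62.7123.
  t=2,j=2: stock 123.4200 → up 135.7620 (V=48.5220), down 106.1412 (V=18.9012). Price 42.6422; hedge Δ=1.0000, bond B=-80.7778.
  t=1,j=0: stock 87.7200 → up 96.4920 (V=16.0427), down 75.4392 (V=0.0000). Price 13.6165; hedge Δ=0.7620, bond B=-53.2280.
  t=1,j=1: stock 112.2000 → up 123.4200 (V=42.6422), down 96.4920 (V=16.0427). Price 37.4311; hedge Δ=0.9878, bond B=-73.4003.
  t=0,j=0: stock 102.0000 → up 112.2000 (V=37.4311), down 87.7200 (V=13.6165). Price 32.8209; hedge Δ=0.9728, bond B=-66.4067.
Each (Δ,B) replicates both successor values, so the strategy is self-financing and V0 is arbitrage-free.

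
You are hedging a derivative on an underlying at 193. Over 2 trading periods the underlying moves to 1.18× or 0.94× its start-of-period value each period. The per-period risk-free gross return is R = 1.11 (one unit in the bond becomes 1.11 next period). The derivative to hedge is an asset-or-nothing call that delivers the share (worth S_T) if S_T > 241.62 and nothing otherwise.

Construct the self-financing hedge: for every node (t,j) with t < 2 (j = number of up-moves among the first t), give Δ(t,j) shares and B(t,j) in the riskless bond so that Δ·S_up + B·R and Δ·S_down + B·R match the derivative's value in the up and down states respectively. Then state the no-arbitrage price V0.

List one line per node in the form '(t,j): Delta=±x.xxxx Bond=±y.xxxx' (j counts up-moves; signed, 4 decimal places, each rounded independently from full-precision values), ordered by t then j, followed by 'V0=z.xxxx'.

No-arbitrage ⇒ martingale measure with p* = (R−d)/(u−d) = 0.7083.
Terminal payoffs: V(2,0)=0.0000, V(2,1)=0.0000, V(2,2)=268.7332
Node (1,0) S=181.4200: V=(p*·0.0000+(1−p*)·0.0000)/1.11=0.0000; Δ=(0.0000−0.0000)/(214.0756−170.5348)=0.0000; B=V−Δ·S=0.0000
Node (1,1) S=227.7400: V=(p*·268.7332+(1−p*)·0.0000)/1.11=171.4889; Δ=(268.7332−0.0000)/(268.7332−214.0756)=4.9167; B=V−Δ·S=-948.2328
Node (0,0) S=193.0000: V=(p*·171.4889+(1−p*)·0.0000)/1.11=109.4336; Δ=(171.4889−0.0000)/(227.7400−181.4200)=3.7023; B=V−Δ·S=-605.1035
Self-financing check: at every node Δ·S+B equals the discounted successor values.

(0,0): Delta=3.7023 Bond=-605.1035
(1,0): Delta=0.0000 Bond=0.0000
(1,1): Delta=4.9167 Bond=-948.2328
V0=109.4336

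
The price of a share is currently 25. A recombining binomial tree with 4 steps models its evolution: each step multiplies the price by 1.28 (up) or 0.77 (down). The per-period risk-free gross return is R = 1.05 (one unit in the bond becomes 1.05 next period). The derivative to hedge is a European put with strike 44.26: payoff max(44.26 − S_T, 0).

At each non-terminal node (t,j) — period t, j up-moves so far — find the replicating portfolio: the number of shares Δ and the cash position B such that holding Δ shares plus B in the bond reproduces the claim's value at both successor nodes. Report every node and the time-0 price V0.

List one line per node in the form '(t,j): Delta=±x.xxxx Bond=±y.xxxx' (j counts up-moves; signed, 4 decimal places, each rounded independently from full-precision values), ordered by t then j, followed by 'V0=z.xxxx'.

Risk-neutral probability p* = (R−d)/(u−d) = (1.05−0.77)/(1.28−0.77) = 0.5490.
Terminal payoffs: V(4,0)=35.4717, V(4,1)=29.6509, V(4,2)=19.9748, V(4,3)=3.8898, V(4,4)=0.0000
  t=3,j=0: stock 11.4133 → up 14.6091 (V=29.6509), down 8.7883 (V=35.4717). Price 30.7391; hedge Δ=-1.0000, bond B=42.1524.
  t=3,j=1: stock 18.9728 → up 24.2852 (V=19.9748), down 14.6091 (V=29.6509). Price 23.1796; hedge Δ=-1.0000, bond B=42.1524.
  t=3,j=2: stock 31.5392 → up 40.3702 (V=3.8898), down 24.2852 (V=19.9748). Price 10.6132; hedge Δ=-1.0000, bond B=42.1524.
  t=3,j=3: stock 52.4288 → up 67.1089 (V=0.0000), down 40.3702 (V=3.8898). Price 1.6707; hedge Δ=-0.1455, bond B=9.2978.
  t=2,j=0: stock 14.8225 → up 18.9728 (V=23.1796), down 11.4133 (V=30.7391). Price 25.3226; hedge Δ=-1.0000, bond B=40.1451.
  t=2,j=1: stock 24.6400 → up 31.5392 (V=10.6132), down 18.9728 (V=23.1796). Price 15.5051; hedge Δ=-1.0000, bond B=40.1451.
  t=2,j=2: stock 40.9600 → up 52.4288 (V=1.6707), down 31.5392 (V=10.6132). Price 5.4320; hedge Δ=-0.4281, bond B=22.9663.
  t=1,j=0: stock 19.2500 → up 24.6400 (V=15.5051), down 14.8225 (V=25.3226). Price 18.9835; hedge Δ=-1.0000, bond B=38.2335.
  t=1,j=1: stock 32.0000 → up 40.9600 (V=5.4320), down 24.6400 (V=15.5051). Price 9.4998; hedge Δ=-0.6172, bond B=29.2510.
  t=0,j=0: stock 25.0000 → up 32.0000 (V=9.4998), down 19.2500 (V=18.9835). Price 13.1207; hedge Δ=-0.7438, bond B=31.7161.
Root portfolio cost Δ·25+B reproduces V0=13.1207.

(0,0): Delta=-0.7438 Bond=31.7161
(1,0): Delta=-1.0000 Bond=38.2335
(1,1): Delta=-0.6172 Bond=29.2510
(2,0): Delta=-1.0000 Bond=40.1451
(2,1): Delta=-1.0000 Bond=40.1451
(2,2): Delta=-0.4281 Bond=22.9663
(3,0): Delta=-1.0000 Bond=42.1524
(3,1): Delta=-1.0000 Bond=42.1524
(3,2): Delta=-1.0000 Bond=42.1524
(3,3): Delta=-0.1455 Bond=9.2978
V0=13.1207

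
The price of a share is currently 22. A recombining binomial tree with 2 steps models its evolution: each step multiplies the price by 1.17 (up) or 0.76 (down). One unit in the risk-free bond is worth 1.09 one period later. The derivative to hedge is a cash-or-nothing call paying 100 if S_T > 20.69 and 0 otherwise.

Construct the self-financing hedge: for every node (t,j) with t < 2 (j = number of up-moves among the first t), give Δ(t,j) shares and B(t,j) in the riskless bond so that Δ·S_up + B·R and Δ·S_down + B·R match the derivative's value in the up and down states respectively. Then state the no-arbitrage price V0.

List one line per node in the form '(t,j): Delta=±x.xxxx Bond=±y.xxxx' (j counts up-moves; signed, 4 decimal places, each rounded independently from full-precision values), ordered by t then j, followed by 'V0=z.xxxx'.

The replicating-portfolio and risk-neutral prices coincide; use p* = (1.09−0.76)/(1.17−0.76) = 0.8049 for the latter.
Payoff layer (t=2): V(2,0)=0.0000, V(2,1)=0.0000, V(2,2)=100.0000
  t=1,j=0: stock 16.7200 → up 19.5624 (V=0.0000), down 12.7072 (V=0.0000). Price 0.0000; hedge Δ=0.0000, bond B=0.0000.
  t=1,j=1: stock 25.7400 → up 30.1158 (V=100.0000), down 19.5624 (V=0.0000). Price 73.8420; hedge Δ=9.4756, bond B=-170.0604.
  t=0,j=0: stock 22.0000 → up 25.7400 (V=73.8420), down 16.7200 (V=0.0000). Price 54.5264; hedge Δ=8.1865, bond B=-125.5761.
Check: Δ(0,0)·S0 + B(0,0) = 54.5264 = V0.

(0,0): Delta=8.1865 Bond=-125.5761
(1,0): Delta=0.0000 Bond=0.0000
(1,1): Delta=9.4756 Bond=-170.0604
V0=54.5264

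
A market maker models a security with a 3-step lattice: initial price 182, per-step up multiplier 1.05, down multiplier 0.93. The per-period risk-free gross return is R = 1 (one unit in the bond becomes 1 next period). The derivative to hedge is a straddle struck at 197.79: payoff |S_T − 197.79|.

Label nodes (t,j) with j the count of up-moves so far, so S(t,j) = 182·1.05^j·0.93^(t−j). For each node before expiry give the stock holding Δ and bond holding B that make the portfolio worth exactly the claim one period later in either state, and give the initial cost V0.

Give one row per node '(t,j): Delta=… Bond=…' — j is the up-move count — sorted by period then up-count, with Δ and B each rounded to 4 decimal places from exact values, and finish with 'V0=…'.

Since d<R<u, set p* = (R−d)/(u−d) = 0.5833; price each node as the discounted p*-expectation of its children.
Payoff layer (t=3): V(3,0)=51.3970, V(3,1)=32.5076, V(3,2)=11.1808, V(3,3)=12.8978
Node (2,0) S=157.4118: V=(p*·32.5076+(1−p*)·51.3970)/1=40.3782; Δ=(32.5076−51.3970)/(165.2824−146.3930)=-1.0000; B=V−Δ·S=197.7900
Node (2,1) S=177.7230: V=(p*·11.1808+(1−p*)·32.5076)/1=20.0670; Δ=(11.1808−32.5076)/(186.6092−165.2824)=-1.0000; B=V−Δ·S=197.7900
Node (2,2) S=200.6550: V=(p*·12.8978+(1−p*)·11.1808)/1=12.1824; Δ=(12.8978−11.1808)/(210.6878−186.6091)=0.0713; B=V−Δ·S=-2.1251
Node (1,0) S=169.2600: V=(p*·20.0670+(1−p*)·40.3782)/1=28.5300; Δ=(20.0670−40.3782)/(177.7230−157.4118)=-1.0000; B=V−Δ·S=197.7900
Node (1,1) S=191.1000: V=(p*·12.1824+(1−p*)·20.0670)/1=15.4676; Δ=(12.1824−20.0670)/(200.6550−177.7230)=-0.3438; B=V−Δ·S=81.1728
Node (0,0) S=182.0000: V=(p*·15.4676+(1−p*)·28.5300)/1=20.9103; Δ=(15.4676−28.5300)/(191.1000−169.2600)=-0.5981; B=V−Δ·S=129.7633
Root portfolio cost Δ·182+B reproduces V0=20.9103.

(0,0): Delta=-0.5981 Bond=129.7633
(1,0): Delta=-1.0000 Bond=197.7900
(1,1): Delta=-0.3438 Bond=81.1728
(2,0): Delta=-1.0000 Bond=197.7900
(2,1): Delta=-1.0000 Bond=197.7900
(2,2): Delta=0.0713 Bond=-2.1251
V0=20.9103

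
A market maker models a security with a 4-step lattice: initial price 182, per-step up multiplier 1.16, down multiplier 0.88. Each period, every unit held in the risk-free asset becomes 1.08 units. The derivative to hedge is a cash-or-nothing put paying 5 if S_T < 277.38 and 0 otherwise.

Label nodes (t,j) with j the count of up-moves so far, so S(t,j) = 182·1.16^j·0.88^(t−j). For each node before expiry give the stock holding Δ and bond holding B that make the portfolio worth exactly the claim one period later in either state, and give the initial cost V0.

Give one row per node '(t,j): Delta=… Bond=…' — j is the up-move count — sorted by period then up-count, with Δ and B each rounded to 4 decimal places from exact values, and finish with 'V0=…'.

(0,0): Delta=-0.0284 Bond=7.8845
(1,0): Delta=0.0000 Bond=3.9692
(1,1): Delta=-0.0370 Bond=10.3337
(2,0): Delta=0.0000 Bond=4.2867
(2,1): Delta=0.0000 Bond=4.2867
(2,2): Delta=-0.0482 Bond=13.9099
(3,0): Delta=0.0000 Bond=4.6296
(3,1): Delta=0.0000 Bond=4.6296
(3,2): Delta=0.0000 Bond=4.6296
(3,3): Delta=-0.0629 Bond=19.1799
V0=2.7185

Since d<R<u, set p* = (R−d)/(u−d) = 0.7143; price each node as the discounted p*-expectation of its children.
Payoff layer (t=4): V(4,0)=5.0000, V(4,1)=5.0000, V(4,2)=5.0000, V(4,3)=5.0000, V(4,4)=0.0000
Node (3,0) S=124.0279: V=(p*·5.0000+(1−p*)·5.0000)/1.08=4.6296; Δ=(5.0000−5.0000)/(143.8724−109.1446)=0.0000; B=V−Δ·S=4.6296
Node (3,1) S=163.4913: V=(p*·5.0000+(1−p*)·5.0000)/1.08=4.6296; Δ=(5.0000−5.0000)/(189.6499−143.8724)=0.0000; B=V−Δ·S=4.6296
Node (3,2) S=215.5113: V=(p*·5.0000+(1−p*)·5.0000)/1.08=4.6296; Δ=(5.0000−5.0000)/(249.9931−189.6499)=0.0000; B=V−Δ·S=4.6296
Node (3,3) S=284.0831: V=(p*·0.0000+(1−p*)·5.0000)/1.08=1.3228; Δ=(0.0000−5.0000)/(329.5364−249.9931)=-0.0629; B=V−Δ·S=19.1799
Node (2,0) S=140.9408: V=(p*·4.6296+(1−p*)·4.6296)/1.08=4.2867; Δ=(4.6296−4.6296)/(163.4913−124.0279)=0.0000; B=V−Δ·S=4.2867
Node (2,1) S=185.7856: V=(p*·4.6296+(1−p*)·4.6296)/1.08=4.2867; Δ=(4.6296−4.6296)/(215.5113−163.4913)=0.0000; B=V−Δ·S=4.2867
Node (2,2) S=244.8992: V=(p*·1.3228+(1−p*)·4.6296)/1.08=2.0996; Δ=(1.3228−4.6296)/(284.0831−215.5113)=-0.0482; B=V−Δ·S=13.9099
Node (1,0) S=160.1600: V=(p*·4.2867+(1−p*)·4.2867)/1.08=3.9692; Δ=(4.2867−4.2867)/(185.7856−140.9408)=0.0000; B=V−Δ·S=3.9692
Node (1,1) S=211.1200: V=(p*·2.0996+(1−p*)·4.2867)/1.08=2.5227; Δ=(2.0996−4.2867)/(244.8992−185.7856)=-0.0370; B=V−Δ·S=10.3337
Node (0,0) S=182.0000: V=(p*·2.5227+(1−p*)·3.9692)/1.08=2.7185; Δ=(2.5227−3.9692)/(211.1200−160.1600)=-0.0284; B=V−Δ·S=7.8845
Each (Δ,B) replicates both successor values, so the strategy is self-financing and V0 is arbitrage-free.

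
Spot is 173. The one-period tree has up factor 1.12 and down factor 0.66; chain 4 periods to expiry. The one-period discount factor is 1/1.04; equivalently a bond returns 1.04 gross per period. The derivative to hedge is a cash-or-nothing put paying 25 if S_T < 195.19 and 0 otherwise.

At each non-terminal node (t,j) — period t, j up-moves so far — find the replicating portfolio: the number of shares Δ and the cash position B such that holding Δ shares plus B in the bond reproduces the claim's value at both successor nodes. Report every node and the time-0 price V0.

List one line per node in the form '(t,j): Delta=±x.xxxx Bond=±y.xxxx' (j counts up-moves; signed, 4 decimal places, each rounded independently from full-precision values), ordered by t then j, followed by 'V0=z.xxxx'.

(0,0): Delta=-0.1574 Bond=38.6551
(1,0): Delta=0.0000 Bond=22.2249
(1,1): Delta=-0.1770 Bond=43.9858
(2,0): Delta=0.0000 Bond=23.1139
(2,1): Delta=0.0000 Bond=23.1139
(2,2): Delta=-0.1989 Bond=50.5098
(3,0): Delta=0.0000 Bond=24.0385
(3,1): Delta=0.0000 Bond=24.0385
(3,2): Delta=0.0000 Bond=24.0385
(3,3): Delta=-0.2236 Bond=58.5284
V0=11.4181

Since d<R<u, set p* = (R−d)/(u−d) = 0.8261; price each node as the discounted p*-expectation of its children.
Terminal values V(4,·): V(4,0)=25.0000, V(4,1)=25.0000, V(4,2)=25.0000, V(4,3)=25.0000, V(4,4)=0.0000
  t=3,j=0: stock 49.7368 → up 55.7052 (V=25.0000), down 32.8263 (V=25.0000). Price 24.0385; hedge Δ=0.0000, bond B=24.0385.
  t=3,j=1: stock 84.4019 → up 94.5301 (V=25.0000), down 55.7052 (V=25.0000). Price 24.0385; hedge Δ=0.0000, bond B=24.0385.
  t=3,j=2: stock 143.2274 → up 160.4147 (V=25.0000), down 94.5301 (V=25.0000). Price 24.0385; hedge Δ=0.0000, bond B=24.0385.
  t=3,j=3: stock 243.0525 → up 272.2188 (V=0.0000), down 160.4147 (V=25.0000). Price 4.1806; hedge Δ=-0.2236, bond B=58.5284.
  t=2,j=0: stock 75.3588 → up 84.4019 (V=24.0385), down 49.7368 (V=24.0385). Price 23.1139; hedge Δ=0.0000, bond B=23.1139.
  t=2,j=1: stock 127.8816 → up 143.2274 (V=24.0385), down 84.4019 (V=24.0385). Price 23.1139; hedge Δ=0.0000, bond B=23.1139.
  t=2,j=2: stock 217.0112 → up 243.0525 (V=4.1806), down 143.2274 (V=24.0385). Price 7.3405; hedge Δ=-0.1989, bond B=50.5098.
  t=1,j=0: stock 114.1800 → up 127.8816 (V=23.1139), down 75.3588 (V=23.1139). Price 22.2249; hedge Δ=0.0000, bond B=22.2249.
  t=1,j=1: stock 193.7600 → up 217.0112 (V=7.3405), down 127.8816 (V=23.1139). Price 9.6959; hedge Δ=-0.1770, bond B=43.9858.
  t=0,j=0: stock 173.0000 → up 193.7600 (V=9.6959), down 114.1800 (V=22.2249). Price 11.4181; hedge Δ=-0.1574, bond B=38.6551.
Check: Δ(0,0)·S0 + B(0,0) = 11.4181 = V0.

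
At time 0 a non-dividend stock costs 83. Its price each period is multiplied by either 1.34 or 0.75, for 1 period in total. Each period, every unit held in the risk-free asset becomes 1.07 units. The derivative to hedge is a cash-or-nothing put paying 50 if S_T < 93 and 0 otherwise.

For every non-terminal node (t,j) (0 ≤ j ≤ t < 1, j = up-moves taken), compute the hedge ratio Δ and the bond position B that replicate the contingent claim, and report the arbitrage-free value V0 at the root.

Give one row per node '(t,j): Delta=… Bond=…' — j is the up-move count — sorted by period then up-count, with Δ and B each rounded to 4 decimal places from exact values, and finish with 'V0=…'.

(0,0): Delta=-1.0210 Bond=106.1302
V0=21.3844

Under the risk-neutral measure, an up-move has probability p* = (R−d)/(u−d) = 0.5424 and values discount at R = 1.07.
Payoff layer (t=1): V(1,0)=50.0000, V(1,1)=0.0000
  t=0,j=0: stock 83.0000 → up 111.2200 (V=0.0000), down 62.2500 (V=50.0000). Price 21.3844; hedge Δ=-1.0210, bond B=106.1302.
Root portfolio cost Δ·83+B reproduces V0=21.3844.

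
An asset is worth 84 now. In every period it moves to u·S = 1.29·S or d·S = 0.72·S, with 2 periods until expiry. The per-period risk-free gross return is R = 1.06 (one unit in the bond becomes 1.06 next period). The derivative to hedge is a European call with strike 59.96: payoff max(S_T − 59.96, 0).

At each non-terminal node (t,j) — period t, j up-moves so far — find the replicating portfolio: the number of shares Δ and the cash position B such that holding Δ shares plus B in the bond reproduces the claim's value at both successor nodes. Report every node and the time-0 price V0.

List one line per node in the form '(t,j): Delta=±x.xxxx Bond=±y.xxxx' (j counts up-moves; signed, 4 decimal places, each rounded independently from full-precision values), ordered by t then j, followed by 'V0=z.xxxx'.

The replicating-portfolio and risk-neutral prices coincide; use p* = (1.06−0.72)/(1.29−0.72) = 0.5965 for the latter.
At expiry t=2: V(2,0)=0.0000, V(2,1)=18.0592, V(2,2)=79.8244
Node (1,0) S=60.4800: V=(p*·18.0592+(1−p*)·0.0000)/1.06=10.1624; Δ=(18.0592−0.0000)/(78.0192−43.5456)=0.5239; B=V−Δ·S=-21.5204
Node (1,1) S=108.3600: V=(p*·79.8244+(1−p*)·18.0592)/1.06=51.7940; Δ=(79.8244−18.0592)/(139.7844−78.0192)=1.0000; B=V−Δ·S=-56.5660
Node (0,0) S=84.0000: V=(p*·51.7940+(1−p*)·10.1624)/1.06=33.0144; Δ=(51.7940−10.1624)/(108.3600−60.4800)=0.8695; B=V−Δ·S=-40.0234
The time-0 hedge costs 33.0144, which is the no-arbitrage price.

(0,0): Delta=0.8695 Bond=-40.0234
(1,0): Delta=0.5239 Bond=-21.5204
(1,1): Delta=1.0000 Bond=-56.5660
V0=33.0144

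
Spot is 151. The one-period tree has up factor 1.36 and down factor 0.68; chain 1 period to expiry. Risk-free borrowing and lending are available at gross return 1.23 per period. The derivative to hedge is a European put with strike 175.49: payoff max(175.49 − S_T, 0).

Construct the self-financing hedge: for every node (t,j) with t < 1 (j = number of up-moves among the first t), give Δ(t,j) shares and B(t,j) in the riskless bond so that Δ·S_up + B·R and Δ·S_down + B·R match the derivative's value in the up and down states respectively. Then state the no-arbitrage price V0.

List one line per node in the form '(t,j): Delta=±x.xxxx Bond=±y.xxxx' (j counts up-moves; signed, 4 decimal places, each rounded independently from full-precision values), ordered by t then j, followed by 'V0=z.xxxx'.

(0,0): Delta=-0.7091 Bond=118.3902
V0=11.3167

Under the risk-neutral measure, an up-move has probability p* = (R−d)/(u−d) = 0.8088 and values discount at R = 1.23.
Terminal payoffs: V(1,0)=72.8100, V(1,1)=0.0000
Node (0,0) S=151.0000: V=(p*·0.0000+(1−p*)·72.8100)/1.23=11.3167; Δ=(0.0000−72.8100)/(205.3600−102.6800)=-0.7091; B=V−Δ·S=118.3902
The time-0 hedge costs 11.3167, which is the no-arbitrage price.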